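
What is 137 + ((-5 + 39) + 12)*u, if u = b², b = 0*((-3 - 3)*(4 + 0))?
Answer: 137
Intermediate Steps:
b = 0 (b = 0*(-6*4) = 0*(-24) = 0)
u = 0 (u = 0² = 0)
137 + ((-5 + 39) + 12)*u = 137 + ((-5 + 39) + 12)*0 = 137 + (34 + 12)*0 = 137 + 46*0 = 137 + 0 = 137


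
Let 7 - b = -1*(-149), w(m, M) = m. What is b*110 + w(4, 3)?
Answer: -15616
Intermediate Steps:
b = -142 (b = 7 - (-1)*(-149) = 7 - 1*149 = 7 - 149 = -142)
b*110 + w(4, 3) = -142*110 + 4 = -15620 + 4 = -15616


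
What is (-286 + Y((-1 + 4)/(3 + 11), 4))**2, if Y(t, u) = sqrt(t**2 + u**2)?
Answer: (4004 - sqrt(3145))**2/196 ≈ 79521.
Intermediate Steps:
(-286 + Y((-1 + 4)/(3 + 11), 4))**2 = (-286 + sqrt(((-1 + 4)/(3 + 11))**2 + 4**2))**2 = (-286 + sqrt((3/14)**2 + 16))**2 = (-286 + sqrt(9/196 + 16))**2 = (-286 + sqrt(3145/196))**2 = (-286 + sqrt(3145)/14)**2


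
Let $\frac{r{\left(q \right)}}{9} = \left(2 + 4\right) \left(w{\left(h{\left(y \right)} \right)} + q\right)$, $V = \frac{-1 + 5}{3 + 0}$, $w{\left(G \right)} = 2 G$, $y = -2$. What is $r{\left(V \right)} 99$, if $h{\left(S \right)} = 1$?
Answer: $17820$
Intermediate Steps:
$V = \frac{4}{3} \approx 1.3333$
$r{\left(q \right)} = 108 + 54 q$ ($r{\left(q \right)} = 9 \left(2 + 4\right) \left(2 \cdot 1 + q\right) = 9 \cdot 6 \left(2 + q\right) = 9 \left(12 + 6 q\right) = 108 + 54 q$)
$r{\left(V \right)} 99 = \left(108 + 54 \cdot \frac{4}{3}\right) 99 = \left(108 + 72\right) 99 = 180 \cdot 99 = 17820$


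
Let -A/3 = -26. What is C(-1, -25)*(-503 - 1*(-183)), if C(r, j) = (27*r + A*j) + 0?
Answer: 632640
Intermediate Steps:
A = 78 (A = -3*(-26) = 78)
C(r, j) = 27*r + 78*j (C(r, j) = (27*r + 78*j) + 0 = 27*r + 78*j)
C(-1, -25)*(-503 - 1*(-183)) = (27*(-1) + 78*(-25))*(-503 - 1*(-183)) = (-27 - 1950)*(-503 + 183) = -1977*(-320) = 632640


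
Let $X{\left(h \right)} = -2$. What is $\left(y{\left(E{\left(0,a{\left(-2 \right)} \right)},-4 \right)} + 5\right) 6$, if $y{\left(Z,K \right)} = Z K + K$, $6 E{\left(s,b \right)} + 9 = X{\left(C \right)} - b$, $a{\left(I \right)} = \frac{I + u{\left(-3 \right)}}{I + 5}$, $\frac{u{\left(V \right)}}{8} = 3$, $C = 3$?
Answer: $\frac{238}{3} \approx 79.333$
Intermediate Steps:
$u{\left(V \right)} = 24$ ($u{\left(V \right)} = 8 \cdot 3 = 24$)
$a{\left(I \right)} = \frac{24 + I}{5 + I}$ ($a{\left(I \right)} = \frac{I + 24}{I + 5} = \frac{24 + I}{5 + I}$)
$E{\left(s,b \right)} = - \frac{11}{6} - \frac{b}{6}$ ($E{\left(s,b \right)} = - \frac{3}{2} + \frac{-2 - b}{6} = - \frac{3}{2} - \left(\frac{1}{3} + \frac{b}{6}\right) = - \frac{11}{6} - \frac{b}{6}$)
$y{\left(Z,K \right)} = K + K Z$ ($y{\left(Z,K \right)} = K Z + K = K + K Z$)
$\left(y{\left(E{\left(0,a{\left(-2 \right)} \right)},-4 \right)} + 5\right) 6 = \left(- 4 \left(1 - \left(\frac{11}{6} + \frac{\frac{1}{5 - 2} \left(24 - 2\right)}{6}\right)\right) + 5\right) 6 = \left(- 4 \left(1 - \left(\frac{11}{6} + \frac{\frac{1}{3} \cdot 22}{6}\right)\right) + 5\right) 6 = \left(- 4 \left(1 - \frac{55}{18}\right) + 5\right) 6 = \left(\left(-4\right) \left(- \frac{37}{18}\right) + 5\right) 6 = \left(\frac{74}{9} + 5\right) 6 = \frac{119}{9} \cdot 6 = \frac{238}{3}$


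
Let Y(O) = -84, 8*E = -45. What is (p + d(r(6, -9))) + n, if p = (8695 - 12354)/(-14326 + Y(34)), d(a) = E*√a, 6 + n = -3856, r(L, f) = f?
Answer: -55647761/14410 - 135*I/8 ≈ -3861.7 - 16.875*I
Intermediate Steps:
E = -45/8 (E = (⅛)*(-45) = -45/8 ≈ -5.6250)
n = -3862 (n = -6 - 3856 = -3862)
d(a) = -45*√a/8
p = 3659/14410 (p = (8695 - 12354)/(-14326 - 84) = -3659/(-14410) = -3659*(-1/14410) = 3659/14410 ≈ 0.25392)
(p + d(r(6, -9))) + n = (3659/14410 - 135*I/8) - 3862 = -55647761/14410 - 135*I/8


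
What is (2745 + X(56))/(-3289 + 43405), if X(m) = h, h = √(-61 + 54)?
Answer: 915/13372 + I*√7/40116 ≈ 0.068427 + 6.5953e-5*I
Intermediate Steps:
h = I*√7 (h = √(-7) = I*√7 ≈ 2.6458*I)
X(m) = I*√7
(2745 + X(56))/(-3289 + 43405) = (2745 + I*√7)/(-3289 + 43405) = (2745 + I*√7)/40116 = (2745 + I*√7)*(1/40116) = 915/13372 + I*√7/40116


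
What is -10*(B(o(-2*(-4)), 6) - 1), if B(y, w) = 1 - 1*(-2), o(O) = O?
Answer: -20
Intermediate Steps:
B(y, w) = 3 (B(y, w) = 1 + 2 = 3)
-10*(B(o(-2*(-4)), 6) - 1) = -10*(3 - 1) = -10*2 = -20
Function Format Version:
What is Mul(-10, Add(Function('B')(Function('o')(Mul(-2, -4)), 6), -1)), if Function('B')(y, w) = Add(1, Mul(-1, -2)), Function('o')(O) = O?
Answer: -20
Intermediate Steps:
Function('B')(y, w) = 3 (Function('B')(y, w) = Add(1, 2) = 3)
Mul(-10, Add(Function('B')(Function('o')(Mul(-2, -4)), 6), -1)) = Mul(-10, Add(3, -1)) = Mul(-10, 2) = -20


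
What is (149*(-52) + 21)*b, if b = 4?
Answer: -30908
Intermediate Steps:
(149*(-52) + 21)*b = (149*(-52) + 21)*4 = (-7748 + 21)*4 = -7727*4 = -30908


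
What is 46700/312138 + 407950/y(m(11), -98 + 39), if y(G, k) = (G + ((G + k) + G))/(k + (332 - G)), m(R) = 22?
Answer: 15980755649500/1092483 ≈ 1.4628e+7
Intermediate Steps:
y(G, k) = (k + 3*G)/(332 + k - G) (y(G, k) = (G + (k + 2*G))/(332 + k - G) = (k + 3*G)/(332 + k - G))
46700/312138 + 407950/y(m(11), -98 + 39) = 46700/312138 + 407950/((((-98 + 39) + 3*22)/(332 + (-98 + 39) - 1*22))) = 46700*(1/312138) + 407950/(((-59 + 66)/(332 - 59 - 22))) = 23350/156069 + 407950/((7/251)) = 23350/156069 + 407950/(((1/251)*7)) = 23350/156069 + 407950/(7/251) = 23350/156069 + 407950*(251/7) = 23350/156069 + 102395450/7 = 15980755649500/1092483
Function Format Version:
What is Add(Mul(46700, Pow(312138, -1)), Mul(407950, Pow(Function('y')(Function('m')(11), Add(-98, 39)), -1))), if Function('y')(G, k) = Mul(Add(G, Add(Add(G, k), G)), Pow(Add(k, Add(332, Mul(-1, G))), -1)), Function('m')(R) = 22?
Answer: Rational(15980755649500, 1092483) ≈ 1.4628e+7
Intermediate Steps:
Function('y')(G, k) = Mul(Pow(Add(332, k, Mul(-1, G)), -1), Add(k, Mul(3, G))) (Function('y')(G, k) = Mul(Add(G, Add(k, Mul(2, G))), Pow(Add(332, k, Mul(-1, G)), -1)) = Mul(Add(k, Mul(3, G)), Pow(Add(332, k, Mul(-1, G)), -1)) = Mul(Pow(Add(332, k, Mul(-1, G)), -1), Add(k, Mul(3, G))))
Add(Mul(46700, Pow(312138, -1)), Mul(407950, Pow(Function('y')(Function('m')(11), Add(-98, 39)), -1))) = Add(Mul(46700, Pow(312138, -1)), Mul(407950, Pow(Mul(Pow(Add(332, Add(-98, 39), Mul(-1, 22)), -1), Add(Add(-98, 39), Mul(3, 22))), -1))) = Add(Mul(46700, Rational(1, 312138)), Mul(407950, Pow(Mul(Pow(Add(332, -59, -22), -1), Add(-59, 66)), -1))) = Add(Rational(23350, 156069), Mul(407950, Pow(Mul(Pow(251, -1), 7), -1))) = Add(Rational(23350, 156069), Mul(407950, Pow(Mul(Rational(1, 251), 7), -1))) = Add(Rational(23350, 156069), Mul(407950, Pow(Rational(7, 251), -1))) = Add(Rational(23350, 156069), Mul(407950, Rational(251, 7))) = Add(Rational(23350, 156069), Rational(102395450, 7)) = Rational(15980755649500, 1092483)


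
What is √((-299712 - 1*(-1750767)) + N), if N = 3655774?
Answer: 7*√104221 ≈ 2259.8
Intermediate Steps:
√((-299712 - 1*(-1750767)) + N) = √((-299712 - 1*(-1750767)) + 3655774) = √((-299712 + 1750767) + 3655774) = √(1451055 + 3655774) = √5106829 = 7*√104221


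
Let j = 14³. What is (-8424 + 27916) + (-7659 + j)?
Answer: 14577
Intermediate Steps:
j = 2744
(-8424 + 27916) + (-7659 + j) = (-8424 + 27916) + (-7659 + 2744) = 19492 - 4915 = 14577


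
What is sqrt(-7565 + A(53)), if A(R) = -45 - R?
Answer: I*sqrt(7663) ≈ 87.539*I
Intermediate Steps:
sqrt(-7565 + A(53)) = sqrt(-7565 + (-45 - 1*53)) = sqrt(-7565 + (-45 - 53)) = sqrt(-7565 - 98) = sqrt(-7663) = I*sqrt(7663)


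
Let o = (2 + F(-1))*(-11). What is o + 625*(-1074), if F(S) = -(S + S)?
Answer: -671294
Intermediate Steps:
F(S) = -2*S
o = -44 (o = (2 - 2*(-1))*(-11) = (2 + 2)*(-11) = 4*(-11) = -44)
o + 625*(-1074) = -44 + 625*(-1074) = -44 - 671250 = -671294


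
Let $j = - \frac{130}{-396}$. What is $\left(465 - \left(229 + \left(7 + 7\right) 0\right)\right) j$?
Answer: $\frac{7670}{99} \approx 77.475$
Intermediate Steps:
$j = \frac{65}{198}$ ($j = \left(-130\right) \left(- \frac{1}{396}\right) = \frac{65}{198} \approx 0.32828$)
$\left(465 - \left(229 + \left(7 + 7\right) 0\right)\right) j = \left(465 - \left(229 + \left(7 + 7\right) 0\right)\right) \frac{65}{198} = \left(465 - \left(229 + 14 \cdot 0\right)\right) \frac{65}{198} = \left(465 - 229\right) \frac{65}{198} = 236 \cdot \frac{65}{198} = \frac{7670}{99}$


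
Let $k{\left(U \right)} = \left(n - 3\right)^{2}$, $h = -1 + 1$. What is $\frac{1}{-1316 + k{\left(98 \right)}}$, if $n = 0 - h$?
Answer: $- \frac{1}{1307} \approx -0.00076511$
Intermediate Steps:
$h = 0$
$n = 0$ ($n = 0 - 0 = 0 + 0 = 0$)
$k{\left(U \right)} = 9$ ($k{\left(U \right)} = \left(0 - 3\right)^{2} = \left(-3\right)^{2} = 9$)
$\frac{1}{-1316 + k{\left(98 \right)}} = \frac{1}{-1316 + 9} = \frac{1}{-1307} = - \frac{1}{1307}$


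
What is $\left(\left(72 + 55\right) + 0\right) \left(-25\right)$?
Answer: $-3175$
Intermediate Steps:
$\left(\left(72 + 55\right) + 0\right) \left(-25\right) = \left(127 + 0\right) \left(-25\right) = 127 \left(-25\right) = -3175$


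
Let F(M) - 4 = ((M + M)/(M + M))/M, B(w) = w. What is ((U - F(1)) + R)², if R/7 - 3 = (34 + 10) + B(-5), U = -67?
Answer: 49284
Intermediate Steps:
F(M) = 4 + 1/M (F(M) = 4 + ((M + M)/(M + M))/M = 4 + ((2*M)/((2*M)))/M = 4 + ((2*M)*(1/(2*M)))/M = 4 + 1/M)
R = 294 (R = 21 + 7*((34 + 10) - 5) = 21 + 7*(44 - 5) = 21 + 7*39 = 21 + 273 = 294)
((U - F(1)) + R)² = ((-67 - (4 + 1/1)) + 294)² = ((-67 - (4 + 1)) + 294)² = ((-67 - 1*5) + 294)² = ((-67 - 5) + 294)² = (-72 + 294)² = 222² = 49284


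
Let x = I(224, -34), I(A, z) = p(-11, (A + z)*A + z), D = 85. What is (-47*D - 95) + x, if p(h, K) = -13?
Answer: -4103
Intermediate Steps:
I(A, z) = -13
x = -13
(-47*D - 95) + x = (-47*85 - 95) - 13 = (-3995 - 95) - 13 = -4090 - 13 = -4103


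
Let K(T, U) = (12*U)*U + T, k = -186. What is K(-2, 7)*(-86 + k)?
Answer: -159392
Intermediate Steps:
K(T, U) = T + 12*U**2 (K(T, U) = 12*U**2 + T = T + 12*U**2)
K(-2, 7)*(-86 + k) = (-2 + 12*7**2)*(-86 - 186) = (-2 + 12*49)*(-272) = (-2 + 588)*(-272) = 586*(-272) = -159392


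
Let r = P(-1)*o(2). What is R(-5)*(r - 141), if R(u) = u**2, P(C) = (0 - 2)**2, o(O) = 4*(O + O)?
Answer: -1925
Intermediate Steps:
o(O) = 8*O (o(O) = 4*(2*O) = 8*O)
P(C) = 4 (P(C) = (-2)**2 = 4)
r = 64 (r = 4*(8*2) = 4*16 = 64)
R(-5)*(r - 141) = (-5)**2*(64 - 141) = 25*(-77) = -1925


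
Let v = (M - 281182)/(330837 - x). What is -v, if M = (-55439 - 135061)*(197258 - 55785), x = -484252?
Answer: 26950887682/815089 ≈ 33065.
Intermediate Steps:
M = -26950606500 (M = -190500*141473 = -26950606500)
v = -26950887682/815089 (v = (-26950606500 - 281182)/(330837 - 1*(-484252)) = -26950887682/(330837 + 484252) = -26950887682/815089 ≈ -33065.)
-v = -1*(-26950887682/815089) = 26950887682/815089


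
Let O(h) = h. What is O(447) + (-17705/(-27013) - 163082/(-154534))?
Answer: 936555100805/2087213471 ≈ 448.71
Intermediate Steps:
O(447) + (-17705/(-27013) - 163082/(-154534)) = 447 + (-17705/(-27013) - 163082/(-154534)) = 447 + (-17705*(-1/27013) - 163082*(-1/154534)) = 447 + (17705/27013 + 81541/77267) = 447 + 3570679268/2087213471 = 936555100805/2087213471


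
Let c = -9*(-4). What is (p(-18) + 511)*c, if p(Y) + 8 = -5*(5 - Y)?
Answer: 13968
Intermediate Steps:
p(Y) = -33 + 5*Y (p(Y) = -8 - 5*(5 - Y) = -8 + (-25 + 5*Y) = -33 + 5*Y)
c = 36
(p(-18) + 511)*c = ((-33 + 5*(-18)) + 511)*36 = ((-33 - 90) + 511)*36 = (-123 + 511)*36 = 388*36 = 13968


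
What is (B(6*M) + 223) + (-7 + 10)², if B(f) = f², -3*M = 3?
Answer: 268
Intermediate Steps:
M = -1 (M = -⅓*3 = -1)
(B(6*M) + 223) + (-7 + 10)² = ((6*(-1))² + 223) + (-7 + 10)² = ((-6)² + 223) + 3² = (36 + 223) + 9 = 259 + 9 = 268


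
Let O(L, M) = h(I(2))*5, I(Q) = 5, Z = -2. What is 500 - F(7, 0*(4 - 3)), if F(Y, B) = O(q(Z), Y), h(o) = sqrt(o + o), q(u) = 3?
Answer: 500 - 5*sqrt(10) ≈ 484.19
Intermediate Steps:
h(o) = sqrt(2)*sqrt(o) (h(o) = sqrt(2*o) = sqrt(2)*sqrt(o))
O(L, M) = 5*sqrt(10) (O(L, M) = (sqrt(2)*sqrt(5))*5 = sqrt(10)*5 = 5*sqrt(10))
F(Y, B) = 5*sqrt(10)
500 - F(7, 0*(4 - 3)) = 500 - 5*sqrt(10)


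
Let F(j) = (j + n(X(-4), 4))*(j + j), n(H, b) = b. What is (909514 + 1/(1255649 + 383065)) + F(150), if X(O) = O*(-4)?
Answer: 1566141911797/1638714 ≈ 9.5571e+5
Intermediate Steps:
X(O) = -4*O
F(j) = 2*j*(4 + j) (F(j) = (j + 4)*(j + j) = (4 + j)*(2*j) = 2*j*(4 + j))
(909514 + 1/(1255649 + 383065)) + F(150) = (909514 + 1/(1255649 + 383065)) + 2*150*(4 + 150) = (909514 + 1/1638714) + 2*150*154 = (909514 + 1/1638714) + 46200 = 1490433324997/1638714 + 46200 = 1566141911797/1638714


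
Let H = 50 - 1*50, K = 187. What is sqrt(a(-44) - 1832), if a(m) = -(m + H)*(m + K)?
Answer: 2*sqrt(1115) ≈ 66.783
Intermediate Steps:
H = 0 (H = 50 - 50 = 0)
a(m) = -m*(187 + m) (a(m) = -(m + 0)*(m + 187) = -m*(187 + m))
sqrt(a(-44) - 1832) = sqrt(-44*(-187 - 1*(-44)) - 1832) = sqrt(-44*(-187 + 44) - 1832) = sqrt(-44*(-143) - 1832) = sqrt(6292 - 1832) = sqrt(4460) = 2*sqrt(1115)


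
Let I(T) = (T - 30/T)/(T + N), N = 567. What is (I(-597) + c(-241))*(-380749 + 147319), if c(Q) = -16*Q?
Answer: -180045438253/199 ≈ -9.0475e+8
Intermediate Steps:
I(T) = (T - 30/T)/(567 + T) (I(T) = (T - 30/T)/(T + 567) = (T - 30/T)/(567 + T))
(I(-597) + c(-241))*(-380749 + 147319) = ((-30 + (-597)**2)/((-597)*(567 - 597)) - 16*(-241))*(-380749 + 147319) = (-1/597*(-30 + 356409)/(-30) + 3856)*(-233430) = (-1/597*(-1/30)*356379 + 3856)*(-233430) = (118793/5970 + 3856)*(-233430) = (23139113/5970)*(-233430) = -180045438253/199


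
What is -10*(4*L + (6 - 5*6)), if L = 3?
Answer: 120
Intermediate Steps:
-10*(4*L + (6 - 5*6)) = -10*(4*3 + (6 - 5*6)) = -10*(12 + (6 - 30)) = -10*(12 - 24) = -10*(-12) = 120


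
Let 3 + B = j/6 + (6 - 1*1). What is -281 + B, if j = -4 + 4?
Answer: -279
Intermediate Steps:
j = 0
B = 2 (B = -3 + (0/6 + (6 - 1*1)) = -3 + ((⅙)*0 + (6 - 1)) = -3 + (0 + 5) = -3 + 5 = 2)
-281 + B = -281 + 2 = -279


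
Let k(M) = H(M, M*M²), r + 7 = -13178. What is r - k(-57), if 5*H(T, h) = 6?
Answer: -65931/5 ≈ -13186.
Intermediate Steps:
r = -13185 (r = -7 - 13178 = -13185)
H(T, h) = 6/5 (H(T, h) = (⅕)*6 = 6/5)
k(M) = 6/5
r - k(-57) = -13185 - 1*6/5 = -13185 - 6/5 = -65931/5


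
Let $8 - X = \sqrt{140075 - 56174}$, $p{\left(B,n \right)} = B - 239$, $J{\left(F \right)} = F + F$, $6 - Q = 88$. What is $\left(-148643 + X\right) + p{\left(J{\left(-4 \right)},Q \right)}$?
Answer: $-148882 - \sqrt{83901} \approx -1.4917 \cdot 10^{5}$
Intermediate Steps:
$Q = -82$ ($Q = 6 - 88 = -82$)
$J{\left(F \right)} = 2 F$
$p{\left(B,n \right)} = -239 + B$
$X = 8 - \sqrt{83901}$ ($X = 8 - \sqrt{140075 - 56174} = 8 - \sqrt{83901} \approx -281.66$)
$\left(-148643 + X\right) + p{\left(J{\left(-4 \right)},Q \right)} = \left(-148643 + \left(8 - \sqrt{83901}\right)\right) + \left(-239 + 2 \left(-4\right)\right) = \left(-148635 - \sqrt{83901}\right) - 247 = -148882 - \sqrt{83901}$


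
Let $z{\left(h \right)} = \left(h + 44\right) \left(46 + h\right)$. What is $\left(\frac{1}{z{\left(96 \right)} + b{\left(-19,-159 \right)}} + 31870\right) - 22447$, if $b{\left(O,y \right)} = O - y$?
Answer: $\frac{188648461}{20020} \approx 9423.0$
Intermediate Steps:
$z{\left(h \right)} = \left(44 + h\right) \left(46 + h\right)$
$\left(\frac{1}{z{\left(96 \right)} + b{\left(-19,-159 \right)}} + 31870\right) - 22447 = \left(\frac{1}{\left(2024 + 96^{2} + 90 \cdot 96\right) - -140} + 31870\right) - 22447 = \left(\frac{1}{\left(2024 + 9216 + 8640\right) + \left(-19 + 159\right)} + 31870\right) - 22447 = \left(\frac{1}{19880 + 140} + 31870\right) - 22447 = \left(\frac{1}{20020} + 31870\right) - 22447 = \frac{638037401}{20020} - 22447 = \frac{188648461}{20020}$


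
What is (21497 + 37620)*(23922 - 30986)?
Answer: -417602488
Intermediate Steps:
(21497 + 37620)*(23922 - 30986) = 59117*(-7064) = -417602488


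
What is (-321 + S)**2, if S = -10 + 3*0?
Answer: 109561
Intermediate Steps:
S = -10 (S = -10 + 0 = -10)
(-321 + S)**2 = (-321 - 10)**2 = (-331)**2 = 109561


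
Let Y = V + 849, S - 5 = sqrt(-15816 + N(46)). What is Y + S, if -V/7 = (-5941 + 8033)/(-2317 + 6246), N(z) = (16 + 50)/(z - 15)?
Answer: 3340722/3929 + 3*I*sqrt(1688570)/31 ≈ 850.27 + 125.75*I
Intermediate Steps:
N(z) = 66/(-15 + z)
V = -14644/3929 (V = -7*(-5941 + 8033)/(-2317 + 6246) = -14644/3929 ≈ -3.7272)
S = 5 + 3*I*sqrt(1688570)/31 (S = 5 + sqrt(-15816 + 66/(-15 + 46)) = 5 + sqrt(-15816 + 66/31) = 5 + sqrt(-490230/31) = 5 + 3*I*sqrt(1688570)/31 ≈ 5.0 + 125.75*I)
Y = 3321077/3929 (Y = -14644/3929 + 849 = 3321077/3929 ≈ 845.27)
Y + S = 3321077/3929 + (5 + 3*I*sqrt(1688570)/31) = 3340722/3929 + 3*I*sqrt(1688570)/31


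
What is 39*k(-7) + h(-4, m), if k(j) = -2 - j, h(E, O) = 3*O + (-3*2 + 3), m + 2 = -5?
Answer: 171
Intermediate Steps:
m = -7 (m = -2 - 5 = -7)
h(E, O) = -3 + 3*O (h(E, O) = 3*O + (-6 + 3) = 3*O - 3 = -3 + 3*O)
39*k(-7) + h(-4, m) = 39*(-2 - 1*(-7)) + (-3 + 3*(-7)) = 39*(-2 + 7) + (-3 - 21) = 39*5 - 24 = 195 - 24 = 171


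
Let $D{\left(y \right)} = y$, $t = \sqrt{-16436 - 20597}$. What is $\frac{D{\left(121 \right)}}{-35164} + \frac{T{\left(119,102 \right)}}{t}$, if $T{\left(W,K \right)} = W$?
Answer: $- \frac{121}{35164} - \frac{119 i \sqrt{37033}}{37033} \approx -0.003441 - 0.61838 i$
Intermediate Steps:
$t = i \sqrt{37033}$ ($t = \sqrt{-37033} = i \sqrt{37033} \approx 192.44 i$)
$\frac{D{\left(121 \right)}}{-35164} + \frac{T{\left(119,102 \right)}}{t} = \frac{121}{-35164} + \frac{119}{i \sqrt{37033}} = 121 \left(- \frac{1}{35164}\right) + 119 \left(- \frac{i \sqrt{37033}}{37033}\right) = - \frac{121}{35164} - \frac{119 i \sqrt{37033}}{37033}$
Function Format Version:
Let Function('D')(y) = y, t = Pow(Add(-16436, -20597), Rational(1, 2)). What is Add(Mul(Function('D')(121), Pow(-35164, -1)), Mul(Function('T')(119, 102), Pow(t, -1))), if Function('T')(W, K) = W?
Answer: Add(Rational(-121, 35164), Mul(Rational(-119, 37033), I, Pow(37033, Rational(1, 2)))) ≈ Add(-0.0034410, Mul(-0.61838, I))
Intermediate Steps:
t = Mul(I, Pow(37033, Rational(1, 2))) (t = Pow(-37033, Rational(1, 2)) = Mul(I, Pow(37033, Rational(1, 2))) ≈ Mul(192.44, I))
Add(Mul(Function('D')(121), Pow(-35164, -1)), Mul(Function('T')(119, 102), Pow(t, -1))) = Add(Mul(121, Pow(-35164, -1)), Mul(119, Pow(Mul(I, Pow(37033, Rational(1, 2))), -1))) = Add(Mul(121, Rational(-1, 35164)), Mul(119, Mul(Rational(-1, 37033), I, Pow(37033, Rational(1, 2))))) = Add(Rational(-121, 35164), Mul(Rational(-119, 37033), I, Pow(37033, Rational(1, 2))))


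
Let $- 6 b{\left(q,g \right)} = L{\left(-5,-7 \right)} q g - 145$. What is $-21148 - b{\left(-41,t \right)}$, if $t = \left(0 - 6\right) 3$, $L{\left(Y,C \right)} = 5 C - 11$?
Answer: $- \frac{160981}{6} \approx -26830.0$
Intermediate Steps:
$L{\left(Y,C \right)} = -11 + 5 C$
$t = -18$ ($t = \left(-6\right) 3 = -18$)
$b{\left(q,g \right)} = \frac{145}{6} + \frac{23 g q}{3}$ ($b{\left(q,g \right)} = - \frac{\left(-11 + 5 \left(-7\right)\right) q g - 145}{6} = - \frac{\left(-11 - 35\right) q g - 145}{6} = - \frac{- 46 q g - 145}{6} = - \frac{- 46 g q - 145}{6} = - \frac{-145 - 46 g q}{6} = \frac{145}{6} + \frac{23 g q}{3}$)
$-21148 - b{\left(-41,t \right)} = -21148 - \left(\frac{145}{6} + \frac{23}{3} \left(-18\right) \left(-41\right)\right) = -21148 - \left(\frac{145}{6} + 5658\right) = -21148 - \frac{34093}{6} = - \frac{160981}{6}$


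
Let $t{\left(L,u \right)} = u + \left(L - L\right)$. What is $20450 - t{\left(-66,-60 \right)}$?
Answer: $20510$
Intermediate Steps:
$t{\left(L,u \right)} = u$ ($t{\left(L,u \right)} = u + 0 = u$)
$20450 - t{\left(-66,-60 \right)} = 20450 - -60 = 20450 + 60 = 20510$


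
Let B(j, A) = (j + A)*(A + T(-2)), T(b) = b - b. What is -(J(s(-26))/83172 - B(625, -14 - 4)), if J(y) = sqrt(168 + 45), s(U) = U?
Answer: -10926 - sqrt(213)/83172 ≈ -10926.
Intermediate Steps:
T(b) = 0
J(y) = sqrt(213)
B(j, A) = A*(A + j) (B(j, A) = (j + A)*(A + 0) = (A + j)*A = A*(A + j))
-(J(s(-26))/83172 - B(625, -14 - 4)) = -(sqrt(213)/83172 - (-14 - 4)*((-14 - 4) + 625)) = -(sqrt(213)*(1/83172) - (-18)*(-18 + 625)) = -(sqrt(213)/83172 - (-18)*607) = -(sqrt(213)/83172 - 1*(-10926)) = -(sqrt(213)/83172 + 10926) = -(10926 + sqrt(213)/83172) = -10926 - sqrt(213)/83172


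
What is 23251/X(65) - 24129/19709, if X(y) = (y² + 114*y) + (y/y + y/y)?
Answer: 177464786/229353633 ≈ 0.77376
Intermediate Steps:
X(y) = 2 + y² + 114*y (X(y) = (y² + 114*y) + (1 + 1) = (y² + 114*y) + 2 = 2 + y² + 114*y)
23251/X(65) - 24129/19709 = 23251/(2 + 65² + 114*65) - 24129/19709 = 23251/(2 + 4225 + 7410) - 24129*1/19709 = 23251/11637 - 24129/19709 = 177464786/229353633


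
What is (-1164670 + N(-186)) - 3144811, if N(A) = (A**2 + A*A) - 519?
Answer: -4240808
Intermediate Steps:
N(A) = -519 + 2*A**2 (N(A) = (A**2 + A**2) - 519 = 2*A**2 - 519 = -519 + 2*A**2)
(-1164670 + N(-186)) - 3144811 = (-1164670 + (-519 + 2*(-186)**2)) - 3144811 = (-1164670 + (-519 + 2*34596)) - 3144811 = (-1164670 + (-519 + 69192)) - 3144811 = (-1164670 + 68673) - 3144811 = -1095997 - 3144811 = -4240808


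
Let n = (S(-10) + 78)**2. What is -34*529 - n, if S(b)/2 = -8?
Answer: -21830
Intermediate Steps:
S(b) = -16 (S(b) = 2*(-8) = -16)
n = 3844 (n = (-16 + 78)**2 = 62**2 = 3844)
-34*529 - n = -34*529 - 1*3844 = -17986 - 3844 = -21830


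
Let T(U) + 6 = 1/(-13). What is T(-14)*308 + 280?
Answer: -20692/13 ≈ -1591.7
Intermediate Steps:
T(U) = -79/13 (T(U) = -6 + 1/(-13) = -6 - 1/13 = -79/13)
T(-14)*308 + 280 = -79/13*308 + 280 = -24332/13 + 280 = -20692/13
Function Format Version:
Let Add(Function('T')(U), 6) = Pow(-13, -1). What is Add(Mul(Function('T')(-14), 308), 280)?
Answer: Rational(-20692, 13) ≈ -1591.7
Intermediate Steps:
Function('T')(U) = Rational(-79, 13) (Function('T')(U) = Add(-6, Pow(-13, -1)) = Add(-6, Rational(-1, 13)) = Rational(-79, 13))
Add(Mul(Function('T')(-14), 308), 280) = Add(Mul(Rational(-79, 13), 308), 280) = Add(Rational(-24332, 13), 280) = Rational(-20692, 13)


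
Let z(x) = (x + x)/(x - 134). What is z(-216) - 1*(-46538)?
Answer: 8144366/175 ≈ 46539.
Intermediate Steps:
z(x) = 2*x/(-134 + x) (z(x) = (2*x)/(-134 + x) = 2*x/(-134 + x))
z(-216) - 1*(-46538) = 2*(-216)/(-134 - 216) - 1*(-46538) = 2*(-216)/(-350) + 46538 = 2*(-216)*(-1/350) + 46538 = 216/175 + 46538 = 8144366/175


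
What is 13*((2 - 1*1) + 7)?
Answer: 104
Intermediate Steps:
13*((2 - 1*1) + 7) = 13*((2 - 1) + 7) = 13*(1 + 7) = 13*8 = 104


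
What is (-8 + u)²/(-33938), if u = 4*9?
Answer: -392/16969 ≈ -0.023101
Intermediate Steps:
u = 36
(-8 + u)²/(-33938) = (-8 + 36)²/(-33938) = 28²*(-1/33938) = 784*(-1/33938) = -392/16969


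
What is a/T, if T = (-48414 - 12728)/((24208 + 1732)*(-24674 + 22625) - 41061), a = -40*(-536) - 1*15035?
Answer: 340695535005/61142 ≈ 5.5722e+6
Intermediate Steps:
a = 6405 (a = 21440 - 15035 = 6405)
T = 61142/53192121 (T = -61142/(25940*(-2049) - 41061) = -61142/(-53151060 - 41061) = -61142/(-53192121) = -61142*(-1/53192121) = 61142/53192121 ≈ 0.0011495)
a/T = 6405/(61142/53192121) = 6405*(53192121/61142) = 340695535005/61142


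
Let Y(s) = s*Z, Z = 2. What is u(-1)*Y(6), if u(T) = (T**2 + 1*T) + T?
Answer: -12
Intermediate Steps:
Y(s) = 2*s (Y(s) = s*2 = 2*s)
u(T) = T**2 + 2*T (u(T) = (T**2 + T) + T = (T + T**2) + T = T**2 + 2*T)
u(-1)*Y(6) = (-(2 - 1))*(2*6) = -1*1*12 = -1*12 = -12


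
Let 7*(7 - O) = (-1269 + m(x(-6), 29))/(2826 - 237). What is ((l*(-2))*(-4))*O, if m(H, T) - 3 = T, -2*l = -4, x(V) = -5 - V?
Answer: 2049568/18123 ≈ 113.09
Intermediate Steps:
l = 2 (l = -1/2*(-4) = 2)
m(H, T) = 3 + T
O = 128098/18123 (O = 7 - (-1269 + (3 + 29))/(7*(2826 - 237)) = 7 - (-1269 + 32)/(7*2589) = 7 - (-1237)/(7*2589) = 7 - 1/7*(-1237/2589) = 7 + 1237/18123 = 128098/18123 ≈ 7.0683)
((l*(-2))*(-4))*O = ((2*(-2))*(-4))*(128098/18123) = -4*(-4)*(128098/18123) = 16*(128098/18123) = 2049568/18123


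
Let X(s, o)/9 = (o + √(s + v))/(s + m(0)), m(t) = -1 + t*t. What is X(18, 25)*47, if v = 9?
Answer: 10575/17 + 1269*√3/17 ≈ 751.35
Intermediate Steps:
m(t) = -1 + t²
X(s, o) = 9*(o + √(9 + s))/(-1 + s) (X(s, o) = 9*((o + √(s + 9))/(s + (-1 + 0²))) = 9*((o + √(9 + s))/(s + (-1 + 0))) = 9*((o + √(9 + s))/(s - 1)) = 9*((o + √(9 + s))/(-1 + s)) = 9*(o + √(9 + s))/(-1 + s))
X(18, 25)*47 = (9*(25 + √(9 + 18))/(-1 + 18))*47 = (9*(25 + √27)/17)*47 = (9*(1/17)*(25 + 3*√3))*47 = (225/17 + 27*√3/17)*47 = 10575/17 + 1269*√3/17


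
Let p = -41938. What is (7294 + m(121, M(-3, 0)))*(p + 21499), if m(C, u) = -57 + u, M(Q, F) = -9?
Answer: -147733092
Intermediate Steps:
(7294 + m(121, M(-3, 0)))*(p + 21499) = (7294 + (-57 - 9))*(-41938 + 21499) = (7294 - 66)*(-20439) = 7228*(-20439) = -147733092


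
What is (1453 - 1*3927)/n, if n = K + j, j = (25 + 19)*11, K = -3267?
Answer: 2474/2783 ≈ 0.88897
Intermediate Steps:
j = 484 (j = 44*11 = 484)
n = -2783 (n = -3267 + 484 = -2783)
(1453 - 1*3927)/n = (1453 - 1*3927)/(-2783) = (1453 - 3927)*(-1/2783) = -2474*(-1/2783) = 2474/2783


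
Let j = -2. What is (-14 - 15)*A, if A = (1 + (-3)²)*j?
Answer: 580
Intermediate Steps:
A = -20 (A = (1 + (-3)²)*(-2) = (1 + 9)*(-2) = 10*(-2) = -20)
(-14 - 15)*A = (-14 - 15)*(-20) = -29*(-20) = 580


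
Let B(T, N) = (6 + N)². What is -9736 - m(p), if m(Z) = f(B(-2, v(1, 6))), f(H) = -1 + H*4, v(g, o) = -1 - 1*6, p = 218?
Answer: -9739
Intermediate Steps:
v(g, o) = -7 (v(g, o) = -1 - 6 = -7)
f(H) = -1 + 4*H
m(Z) = 3 (m(Z) = -1 + 4*(6 - 7)² = -1 + 4*(-1)² = -1 + 4*1 = -1 + 4 = 3)
-9736 - m(p) = -9736 - 1*3 = -9736 - 3 = -9739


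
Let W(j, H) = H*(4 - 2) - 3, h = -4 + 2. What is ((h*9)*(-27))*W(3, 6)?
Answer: 4374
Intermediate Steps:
h = -2
W(j, H) = -3 + 2*H (W(j, H) = H*2 - 3 = 2*H - 3 = -3 + 2*H)
((h*9)*(-27))*W(3, 6) = (-2*9*(-27))*(-3 + 2*6) = (-18*(-27))*(-3 + 12) = 486*9 = 4374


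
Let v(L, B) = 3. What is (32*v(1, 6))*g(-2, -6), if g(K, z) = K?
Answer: -192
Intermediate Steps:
(32*v(1, 6))*g(-2, -6) = (32*3)*(-2) = 96*(-2) = -192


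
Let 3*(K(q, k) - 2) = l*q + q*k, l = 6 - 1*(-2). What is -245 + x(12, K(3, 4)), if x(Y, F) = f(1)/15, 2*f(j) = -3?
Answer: -2451/10 ≈ -245.10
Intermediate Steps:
f(j) = -3/2 (f(j) = (1/2)*(-3) = -3/2)
l = 8 (l = 6 + 2 = 8)
K(q, k) = 2 + 8*q/3 + k*q/3 (K(q, k) = 2 + (8*q + q*k)/3 = 2 + (8*q + k*q)/3 = 2 + (8*q/3 + k*q/3) = 2 + 8*q/3 + k*q/3)
x(Y, F) = -1/10 (x(Y, F) = -3/2/15 = -3/2*1/15 = -1/10)
-245 + x(12, K(3, 4)) = -245 - 1/10 = -2451/10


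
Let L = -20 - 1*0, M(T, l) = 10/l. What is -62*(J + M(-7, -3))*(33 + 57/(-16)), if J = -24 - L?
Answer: 53537/4 ≈ 13384.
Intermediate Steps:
L = -20 (L = -20 + 0 = -20)
J = -4 (J = -24 - 1*(-20) = -24 + 20 = -4)
-62*(J + M(-7, -3))*(33 + 57/(-16)) = -62*(-4 + 10/(-3))*(33 + 57/(-16)) = -62*(-4 + 10*(-1/3))*(33 + 57*(-1/16)) = -62*(-4 - 10/3)*(33 - 57/16) = -(-1364)*471/(3*16) = -62*(-1727/8) = 53537/4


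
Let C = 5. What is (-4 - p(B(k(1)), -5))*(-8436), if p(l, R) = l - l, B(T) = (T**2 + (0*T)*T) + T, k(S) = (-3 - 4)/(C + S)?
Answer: 33744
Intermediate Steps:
k(S) = -7/(5 + S) (k(S) = (-3 - 4)/(5 + S) = -7/(5 + S))
B(T) = T + T**2 (B(T) = (T**2 + 0*T) + T = (T**2 + 0) + T = T**2 + T = T + T**2)
p(l, R) = 0
(-4 - p(B(k(1)), -5))*(-8436) = (-4 - 1*0)*(-8436) = (-4 + 0)*(-8436) = -4*(-8436) = 33744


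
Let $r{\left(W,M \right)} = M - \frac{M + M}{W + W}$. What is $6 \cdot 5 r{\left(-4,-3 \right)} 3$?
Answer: $- \frac{675}{2} \approx -337.5$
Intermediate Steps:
$r{\left(W,M \right)} = M - \frac{M}{W}$ ($r{\left(W,M \right)} = M - \frac{2 M}{2 W} = M - 2 M \frac{1}{2 W} = M - \frac{M}{W}$)
$6 \cdot 5 r{\left(-4,-3 \right)} 3 = 6 \cdot 5 \left(-3 - - \frac{3}{-4}\right) 3 = 30 \left(-3 - \left(-3\right) \left(- \frac{1}{4}\right)\right) 3 = 30 \left(-3 - \frac{3}{4}\right) 3 = 30 \left(- \frac{15}{4}\right) 3 = \left(- \frac{225}{2}\right) 3 = - \frac{675}{2}$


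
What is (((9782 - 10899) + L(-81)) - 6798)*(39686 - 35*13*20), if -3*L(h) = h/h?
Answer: -726295156/3 ≈ -2.4210e+8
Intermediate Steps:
L(h) = -⅓ (L(h) = -h/(3*h) = -⅓*1 = -⅓)
(((9782 - 10899) + L(-81)) - 6798)*(39686 - 35*13*20) = (((9782 - 10899) - ⅓) - 6798)*(39686 - 35*13*20) = ((-1117 - ⅓) - 6798)*(39686 - 455*20) = (-3352/3 - 6798)*(39686 - 9100) = -23746/3*30586 = -726295156/3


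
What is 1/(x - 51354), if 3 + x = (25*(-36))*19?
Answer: -1/68457 ≈ -1.4608e-5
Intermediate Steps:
x = -17103 (x = -3 + (25*(-36))*19 = -3 - 900*19 = -3 - 17100 = -17103)
1/(x - 51354) = 1/(-17103 - 51354) = 1/(-68457) = -1/68457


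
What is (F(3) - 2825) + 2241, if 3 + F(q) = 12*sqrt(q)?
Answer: -587 + 12*sqrt(3) ≈ -566.22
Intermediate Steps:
F(q) = -3 + 12*sqrt(q)
(F(3) - 2825) + 2241 = ((-3 + 12*sqrt(3)) - 2825) + 2241 = (-2828 + 12*sqrt(3)) + 2241 = -587 + 12*sqrt(3)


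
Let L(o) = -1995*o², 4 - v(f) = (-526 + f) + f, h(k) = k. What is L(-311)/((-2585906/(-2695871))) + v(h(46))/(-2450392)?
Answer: -318667930250844349617/1584120843788 ≈ -2.0116e+8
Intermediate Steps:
v(f) = 530 - 2*f (v(f) = 4 - ((-526 + f) + f) = 4 - (-526 + 2*f) = 4 + (526 - 2*f) = 530 - 2*f)
L(-311)/((-2585906/(-2695871))) + v(h(46))/(-2450392) = (-1995*(-311)²)/((-2585906/(-2695871))) + (530 - 2*46)/(-2450392) = (-1995*96721)/((-2585906*(-1/2695871))) + (530 - 92)*(-1/2450392) = -192958395/2585906/2695871 + 438*(-1/2450392) = -192958395*2695871/2585906 - 219/1225196 = -520190941287045/2585906 - 219/1225196 = -318667930250844349617/1584120843788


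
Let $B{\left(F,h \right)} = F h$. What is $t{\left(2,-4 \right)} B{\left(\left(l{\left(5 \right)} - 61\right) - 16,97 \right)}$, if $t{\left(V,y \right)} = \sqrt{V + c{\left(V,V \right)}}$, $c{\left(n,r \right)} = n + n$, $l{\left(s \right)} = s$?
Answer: $- 6984 \sqrt{6} \approx -17107.0$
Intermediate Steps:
$c{\left(n,r \right)} = 2 n$
$t{\left(V,y \right)} = \sqrt{3} \sqrt{V}$ ($t{\left(V,y \right)} = \sqrt{V + 2 V} = \sqrt{3 V} = \sqrt{3} \sqrt{V}$)
$t{\left(2,-4 \right)} B{\left(\left(l{\left(5 \right)} - 61\right) - 16,97 \right)} = \sqrt{3} \sqrt{2} \left(\left(5 - 61\right) - 16\right) 97 = \sqrt{6} \left(-56 - 16\right) 97 = \sqrt{6} \left(\left(-72\right) 97\right) = \sqrt{6} \left(-6984\right) = - 6984 \sqrt{6}$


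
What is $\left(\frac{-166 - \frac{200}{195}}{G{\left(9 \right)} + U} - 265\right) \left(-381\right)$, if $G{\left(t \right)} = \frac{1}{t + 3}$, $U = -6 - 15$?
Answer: $\frac{319521459}{3263} \approx 97923.0$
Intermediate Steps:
$U = -21$ ($U = -6 - 15 = -21$)
$G{\left(t \right)} = \frac{1}{3 + t}$
$\left(\frac{-166 - \frac{200}{195}}{G{\left(9 \right)} + U} - 265\right) \left(-381\right) = \left(\frac{-166 - \frac{200}{195}}{\frac{1}{3 + 9} - 21} - 265\right) \left(-381\right) = \left(\frac{-166 - \frac{40}{39}}{\frac{1}{12} - 21} - 265\right) \left(-381\right) = \left(- \frac{6514}{39 \left(- \frac{251}{12}\right)} - 265\right) \left(-381\right) = \left(\left(- \frac{6514}{39}\right) \left(- \frac{12}{251}\right) - 265\right) \left(-381\right) = \left(\frac{26056}{3263} - 265\right) \left(-381\right) = \left(- \frac{838639}{3263}\right) \left(-381\right) = \frac{319521459}{3263}$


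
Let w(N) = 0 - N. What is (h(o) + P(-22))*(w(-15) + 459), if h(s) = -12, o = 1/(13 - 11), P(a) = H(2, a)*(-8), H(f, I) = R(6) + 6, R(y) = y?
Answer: -51192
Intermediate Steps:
w(N) = -N
H(f, I) = 12 (H(f, I) = 6 + 6 = 12)
P(a) = -96 (P(a) = 12*(-8) = -96)
o = ½ (o = 1/2 = ½ ≈ 0.50000)
(h(o) + P(-22))*(w(-15) + 459) = (-12 - 96)*(-1*(-15) + 459) = -108*(15 + 459) = -108*474 = -51192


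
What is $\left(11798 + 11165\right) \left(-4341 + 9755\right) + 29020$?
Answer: $124350702$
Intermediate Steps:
$\left(11798 + 11165\right) \left(-4341 + 9755\right) + 29020 = 22963 \cdot 5414 + 29020 = 124321682 + 29020 = 124350702$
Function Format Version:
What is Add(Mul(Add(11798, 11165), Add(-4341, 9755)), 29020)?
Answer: 124350702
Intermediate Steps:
Add(Mul(Add(11798, 11165), Add(-4341, 9755)), 29020) = Add(Mul(22963, 5414), 29020) = Add(124321682, 29020) = 124350702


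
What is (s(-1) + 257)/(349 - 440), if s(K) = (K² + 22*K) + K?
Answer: -235/91 ≈ -2.5824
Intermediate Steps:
s(K) = K² + 23*K
(s(-1) + 257)/(349 - 440) = (-(23 - 1) + 257)/(349 - 440) = (-1*22 + 257)/(-91) = (-22 + 257)*(-1/91) = 235*(-1/91) = -235/91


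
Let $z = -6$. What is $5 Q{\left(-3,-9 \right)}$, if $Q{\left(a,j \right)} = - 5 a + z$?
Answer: $45$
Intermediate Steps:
$Q{\left(a,j \right)} = -6 - 5 a$ ($Q{\left(a,j \right)} = - 5 a - 6 = -6 - 5 a$)
$5 Q{\left(-3,-9 \right)} = 5 \left(-6 - -15\right) = 5 \left(-6 + 15\right) = 5 \cdot 9 = 45$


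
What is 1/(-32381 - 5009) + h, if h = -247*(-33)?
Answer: 304765889/37390 ≈ 8151.0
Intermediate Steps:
h = 8151
1/(-32381 - 5009) + h = 1/(-32381 - 5009) + 8151 = 1/(-37390) + 8151 = -1/37390 + 8151 = 304765889/37390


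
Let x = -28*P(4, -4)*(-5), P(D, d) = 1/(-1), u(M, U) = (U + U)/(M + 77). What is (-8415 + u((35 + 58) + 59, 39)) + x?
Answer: -1959017/229 ≈ -8554.7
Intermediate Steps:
u(M, U) = 2*U/(77 + M) (u(M, U) = (2*U)/(77 + M) = 2*U/(77 + M))
P(D, d) = -1
x = -140 (x = -28*(-1)*(-5) = 28*(-5) = -140)
(-8415 + u((35 + 58) + 59, 39)) + x = (-8415 + 2*39/(77 + ((35 + 58) + 59))) - 140 = (-8415 + 2*39/(77 + (93 + 59))) - 140 = (-8415 + 2*39/(77 + 152)) - 140 = (-8415 + 2*39/229) - 140 = (-8415 + 2*39*(1/229)) - 140 = (-8415 + 78/229) - 140 = -1926957/229 - 140 = -1959017/229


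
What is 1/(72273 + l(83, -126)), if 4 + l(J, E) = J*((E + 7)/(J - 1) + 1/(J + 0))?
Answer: 82/5916263 ≈ 1.3860e-5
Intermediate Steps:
l(J, E) = -4 + J*(1/J + (7 + E)/(-1 + J)) (l(J, E) = -4 + J*((E + 7)/(J - 1) + 1/(J + 0)) = -4 + J*((7 + E)/(-1 + J) + 1/J) = -4 + J*(1/J + (7 + E)/(-1 + J)))
1/(72273 + l(83, -126)) = 1/(72273 + (3 + 4*83 - 126*83)/(-1 + 83)) = 1/(72273 + (3 + 332 - 10458)/82) = 1/(72273 + (1/82)*(-10123)) = 1/(72273 - 10123/82) = 1/(5916263/82) = 82/5916263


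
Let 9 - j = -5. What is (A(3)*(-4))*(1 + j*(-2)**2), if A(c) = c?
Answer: -684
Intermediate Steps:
j = 14 (j = 9 - 1*(-5) = 9 + 5 = 14)
(A(3)*(-4))*(1 + j*(-2)**2) = (3*(-4))*(1 + 14*(-2)**2) = -12*(1 + 14*4) = -12*(1 + 56) = -12*57 = -684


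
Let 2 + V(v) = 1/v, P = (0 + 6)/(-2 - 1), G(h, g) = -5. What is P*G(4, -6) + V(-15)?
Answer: 119/15 ≈ 7.9333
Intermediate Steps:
P = -2 (P = 6/(-3) = 6*(-⅓) = -2)
V(v) = -2 + 1/v
P*G(4, -6) + V(-15) = -2*(-5) + (-2 + 1/(-15)) = 10 + (-2 - 1/15) = 10 - 31/15 = 119/15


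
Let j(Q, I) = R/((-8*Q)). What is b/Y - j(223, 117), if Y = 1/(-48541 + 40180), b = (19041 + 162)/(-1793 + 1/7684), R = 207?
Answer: 2200949481696525/24578901224 ≈ 89546.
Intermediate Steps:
b = -147555852/13777411 (b = 19203/(-1793 + 1/7684) = 19203/(-13777411/7684) = 19203*(-7684/13777411) = -147555852/13777411 ≈ -10.710)
j(Q, I) = -207/(8*Q) (j(Q, I) = 207/((-8*Q)) = 207*(-1/(8*Q)) = -207/(8*Q))
Y = -1/8361 (Y = 1/(-8361) = -1/8361 ≈ -0.00011960)
b/Y - j(223, 117) = -147555852/(13777411*(-1/8361)) - (-207)/(8*223) = -147555852/13777411*(-8361) - (-207)/(8*223) = 1233714478572/13777411 - 1*(-207/1784) = 1233714478572/13777411 + 207/1784 = 2200949481696525/24578901224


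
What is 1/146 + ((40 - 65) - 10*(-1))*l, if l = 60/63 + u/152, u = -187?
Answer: 324287/77672 ≈ 4.1751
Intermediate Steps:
l = -887/3192 (l = 60/63 - 187/152 = 60*(1/63) - 187*1/152 = 20/21 - 187/152 = -887/3192 ≈ -0.27788)
1/146 + ((40 - 65) - 10*(-1))*l = 1/146 + ((40 - 65) - 10*(-1))*(-887/3192) = 1/146 + (-25 + 10)*(-887/3192) = 1/146 - 15*(-887/3192) = 1/146 + 4435/1064 = 324287/77672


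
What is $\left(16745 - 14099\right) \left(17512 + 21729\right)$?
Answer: $103831686$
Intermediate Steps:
$\left(16745 - 14099\right) \left(17512 + 21729\right) = 2646 \cdot 39241 = 103831686$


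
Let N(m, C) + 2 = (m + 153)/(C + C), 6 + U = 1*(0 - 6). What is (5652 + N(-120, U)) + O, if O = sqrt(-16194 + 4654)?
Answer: 45189/8 + 2*I*sqrt(2885) ≈ 5648.6 + 107.42*I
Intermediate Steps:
U = -12 (U = -6 + 1*(0 - 6) = -6 + 1*(-6) = -6 - 6 = -12)
N(m, C) = -2 + (153 + m)/(2*C) (N(m, C) = -2 + (m + 153)/(C + C) = -2 + (153 + m)/((2*C)) = -2 + (153 + m)*(1/(2*C)) = -2 + (153 + m)/(2*C))
O = 2*I*sqrt(2885) (O = sqrt(-11540) = 2*I*sqrt(2885) ≈ 107.42*I)
(5652 + N(-120, U)) + O = (5652 + (1/2)*(153 - 120 - 4*(-12))/(-12)) + 2*I*sqrt(2885) = (5652 + (1/2)*(-1/12)*(153 - 120 + 48)) + 2*I*sqrt(2885) = (5652 + (1/2)*(-1/12)*81) + 2*I*sqrt(2885) = (5652 - 27/8) + 2*I*sqrt(2885) = 45189/8 + 2*I*sqrt(2885)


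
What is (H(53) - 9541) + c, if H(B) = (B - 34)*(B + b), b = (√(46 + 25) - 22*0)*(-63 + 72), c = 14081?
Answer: 5547 + 171*√71 ≈ 6987.9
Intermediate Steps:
b = 9*√71 (b = (√71 + 0)*9 = √71*9 = 9*√71 ≈ 75.835)
H(B) = (-34 + B)*(B + 9*√71) (H(B) = (B - 34)*(B + 9*√71) = (-34 + B)*(B + 9*√71))
(H(53) - 9541) + c = ((53² - 306*√71 - 34*53 + 9*53*√71) - 9541) + 14081 = ((2809 - 306*√71 - 1802 + 477*√71) - 9541) + 14081 = ((1007 + 171*√71) - 9541) + 14081 = (-8534 + 171*√71) + 14081 = 5547 + 171*√71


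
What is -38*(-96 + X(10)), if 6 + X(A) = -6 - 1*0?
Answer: 4104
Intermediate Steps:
X(A) = -12 (X(A) = -6 + (-6 - 1*0) = -6 + (-6 + 0) = -6 - 6 = -12)
-38*(-96 + X(10)) = -38*(-96 - 12) = -38*(-108) = 4104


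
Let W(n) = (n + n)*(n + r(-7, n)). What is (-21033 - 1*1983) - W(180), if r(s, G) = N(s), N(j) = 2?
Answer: -88536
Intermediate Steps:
r(s, G) = 2
W(n) = 2*n*(2 + n) (W(n) = (n + n)*(n + 2) = (2*n)*(2 + n) = 2*n*(2 + n))
(-21033 - 1*1983) - W(180) = (-21033 - 1*1983) - 2*180*(2 + 180) = (-21033 - 1983) - 2*180*182 = -23016 - 1*65520 = -23016 - 65520 = -88536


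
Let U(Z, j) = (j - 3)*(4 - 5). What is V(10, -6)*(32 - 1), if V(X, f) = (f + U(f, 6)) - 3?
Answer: -372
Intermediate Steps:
U(Z, j) = 3 - j (U(Z, j) = (-3 + j)*(-1) = 3 - j)
V(X, f) = -6 + f (V(X, f) = (f + (3 - 1*6)) - 3 = (f + (3 - 6)) - 3 = (f - 3) - 3 = (-3 + f) - 3 = -6 + f)
V(10, -6)*(32 - 1) = (-6 - 6)*(32 - 1) = -12*31 = -372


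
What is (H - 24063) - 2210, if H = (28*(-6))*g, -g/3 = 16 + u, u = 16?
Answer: -10145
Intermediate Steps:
g = -96 (g = -3*(16 + 16) = -3*32 = -96)
H = 16128 (H = (28*(-6))*(-96) = -168*(-96) = 16128)
(H - 24063) - 2210 = (16128 - 24063) - 2210 = -7935 - 2210 = -10145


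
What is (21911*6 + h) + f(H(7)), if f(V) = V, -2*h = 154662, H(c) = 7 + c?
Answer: 54149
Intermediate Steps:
h = -77331 (h = -1/2*154662 = -77331)
(21911*6 + h) + f(H(7)) = (21911*6 - 77331) + (7 + 7) = (131466 - 77331) + 14 = 54135 + 14 = 54149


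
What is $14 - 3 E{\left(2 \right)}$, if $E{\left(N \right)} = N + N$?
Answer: $2$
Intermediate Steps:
$E{\left(N \right)} = 2 N$
$14 - 3 E{\left(2 \right)} = 14 - 3 \cdot 2 \cdot 2 = 14 - 12 = 2$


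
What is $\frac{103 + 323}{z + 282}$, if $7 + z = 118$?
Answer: $\frac{142}{131} \approx 1.084$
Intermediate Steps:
$z = 111$ ($z = -7 + 118 = 111$)
$\frac{103 + 323}{z + 282} = \frac{103 + 323}{111 + 282} = \frac{426}{393} = 426 \cdot \frac{1}{393} = \frac{142}{131}$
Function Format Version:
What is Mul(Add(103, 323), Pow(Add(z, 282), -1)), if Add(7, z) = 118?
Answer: Rational(142, 131) ≈ 1.0840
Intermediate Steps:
z = 111 (z = Add(-7, 118) = 111)
Mul(Add(103, 323), Pow(Add(z, 282), -1)) = Mul(Add(103, 323), Pow(Add(111, 282), -1)) = Mul(426, Pow(393, -1)) = Mul(426, Rational(1, 393)) = Rational(142, 131)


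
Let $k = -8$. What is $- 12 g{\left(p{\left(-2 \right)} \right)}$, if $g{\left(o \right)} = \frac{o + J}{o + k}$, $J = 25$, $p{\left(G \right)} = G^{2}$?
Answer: $87$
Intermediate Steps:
$g{\left(o \right)} = \frac{25 + o}{-8 + o}$ ($g{\left(o \right)} = \frac{o + 25}{o - 8} = \frac{25 + o}{-8 + o}$)
$- 12 g{\left(p{\left(-2 \right)} \right)} = - 12 \frac{25 + \left(-2\right)^{2}}{-8 + \left(-2\right)^{2}} = - 12 \frac{25 + 4}{-8 + 4} = - 12 \frac{1}{-4} \cdot 29 = - 12 \left(\left(- \frac{1}{4}\right) 29\right) = \left(-12\right) \left(- \frac{29}{4}\right) = 87$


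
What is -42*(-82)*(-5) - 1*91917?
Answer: -109137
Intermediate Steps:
-42*(-82)*(-5) - 1*91917 = 3444*(-5) - 91917 = -17220 - 91917 = -109137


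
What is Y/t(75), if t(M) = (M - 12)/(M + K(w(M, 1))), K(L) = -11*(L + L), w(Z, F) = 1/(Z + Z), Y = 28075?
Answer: 900646/27 ≈ 33357.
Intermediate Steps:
w(Z, F) = 1/(2*Z)
K(L) = -22*L
t(M) = (-12 + M)/(M - 11/M) (t(M) = (M - 12)/(M - 11/M) = (-12 + M)/(M - 11/M))
Y/t(75) = 28075/((75*(-12 + 75)/(-11 + 75**2))) = 28075/((75*63/(-11 + 5625))) = 28075/((75*63/5614)) = 28075/((75*(1/5614)*63)) = 28075/(675/802) = 28075*(802/675) = 900646/27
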